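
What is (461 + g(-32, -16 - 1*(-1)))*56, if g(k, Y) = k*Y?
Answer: 52696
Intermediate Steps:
g(k, Y) = Y*k
(461 + g(-32, -16 - 1*(-1)))*56 = (461 + (-16 - 1*(-1))*(-32))*56 = (461 + (-16 + 1)*(-32))*56 = (461 - 15*(-32))*56 = (461 + 480)*56 = 941*56 = 52696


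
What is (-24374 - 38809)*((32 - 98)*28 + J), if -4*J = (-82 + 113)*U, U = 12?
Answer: 122638203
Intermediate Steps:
J = -93 (J = -(-82 + 113)*12/4 = -31*12/4 = -1/4*372 = -93)
(-24374 - 38809)*((32 - 98)*28 + J) = (-24374 - 38809)*((32 - 98)*28 - 93) = -63183*(-66*28 - 93) = -63183*(-1848 - 93) = -63183*(-1941) = 122638203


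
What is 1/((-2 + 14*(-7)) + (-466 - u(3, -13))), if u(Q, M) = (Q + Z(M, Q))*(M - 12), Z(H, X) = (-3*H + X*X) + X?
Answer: 1/784 ≈ 0.0012755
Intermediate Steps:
Z(H, X) = X + X² - 3*H (Z(H, X) = (-3*H + X²) + X = (X² - 3*H) + X = X + X² - 3*H)
u(Q, M) = (-12 + M)*(Q² - 3*M + 2*Q) (u(Q, M) = (Q + (Q + Q² - 3*M))*(M - 12) = (Q² - 3*M + 2*Q)*(-12 + M) = (-12 + M)*(Q² - 3*M + 2*Q))
1/((-2 + 14*(-7)) + (-466 - u(3, -13))) = 1/((-2 + 14*(-7)) + (-466 - (-24*3 - 12*3² + 36*(-13) - 13*3 - 13*(3 + 3² - 3*(-13))))) = 1/((-2 - 98) + (-466 - (-72 - 12*9 - 468 - 39 - 13*(3 + 9 + 39)))) = 1/(-100 + (-466 - (-72 - 108 - 468 - 39 - 13*51))) = 1/(-100 + (-466 - (-72 - 108 - 468 - 39 - 663))) = 1/(-100 + (-466 - 1*(-1350))) = 1/(-100 + (-466 + 1350)) = 1/(-100 + 884) = 1/784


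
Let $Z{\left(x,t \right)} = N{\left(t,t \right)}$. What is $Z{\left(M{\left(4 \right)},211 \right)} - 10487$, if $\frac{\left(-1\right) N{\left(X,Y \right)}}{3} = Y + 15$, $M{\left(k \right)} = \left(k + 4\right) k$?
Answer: $-11165$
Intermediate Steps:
$M{\left(k \right)} = k \left(4 + k\right)$ ($M{\left(k \right)} = \left(4 + k\right) k = k \left(4 + k\right)$)
$N{\left(X,Y \right)} = -45 - 3 Y$ ($N{\left(X,Y \right)} = - 3 \left(Y + 15\right) = - 3 \left(15 + Y\right) = -45 - 3 Y$)
$Z{\left(x,t \right)} = -45 - 3 t$
$Z{\left(M{\left(4 \right)},211 \right)} - 10487 = \left(-45 - 633\right) - 10487 = -678 - 10487 = -11165$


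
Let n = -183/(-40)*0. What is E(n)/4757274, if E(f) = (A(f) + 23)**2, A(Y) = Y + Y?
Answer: 23/206838 ≈ 0.00011120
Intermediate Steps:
n = 0 (n = -183*(-1/40)*0 = (183/40)*0 = 0)
A(Y) = 2*Y
E(f) = (23 + 2*f)**2 (E(f) = (2*f + 23)**2 = (23 + 2*f)**2)
E(n)/4757274 = (23 + 2*0)**2/4757274 = (23 + 0)**2*(1/4757274) = 23**2*(1/4757274) = 529*(1/4757274) = 23/206838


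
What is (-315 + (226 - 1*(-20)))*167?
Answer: -11523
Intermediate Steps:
(-315 + (226 - 1*(-20)))*167 = (-315 + (226 + 20))*167 = (-315 + 246)*167 = -69*167 = -11523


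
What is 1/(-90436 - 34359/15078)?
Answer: -5026/454542789 ≈ -1.1057e-5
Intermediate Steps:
1/(-90436 - 34359/15078) = 1/(-90436 - 34359*1/15078) = 1/(-90436 - 11453/5026) = 1/(-454542789/5026) = -5026/454542789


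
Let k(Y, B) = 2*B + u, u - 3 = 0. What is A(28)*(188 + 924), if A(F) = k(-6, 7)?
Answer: 18904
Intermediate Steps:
u = 3 (u = 3 + 0 = 3)
k(Y, B) = 3 + 2*B (k(Y, B) = 2*B + 3 = 3 + 2*B)
A(F) = 17 (A(F) = 3 + 2*7 = 3 + 14 = 17)
A(28)*(188 + 924) = 17*(188 + 924) = 17*1112 = 18904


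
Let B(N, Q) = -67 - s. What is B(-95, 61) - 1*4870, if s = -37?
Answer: -4900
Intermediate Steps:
B(N, Q) = -30 (B(N, Q) = -67 - 1*(-37) = -67 + 37 = -30)
B(-95, 61) - 1*4870 = -30 - 1*4870 = -30 - 4870 = -4900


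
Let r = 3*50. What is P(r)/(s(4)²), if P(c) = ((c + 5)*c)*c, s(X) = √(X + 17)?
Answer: 1162500/7 ≈ 1.6607e+5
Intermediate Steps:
r = 150
s(X) = √(17 + X)
P(c) = c²*(5 + c) (P(c) = ((5 + c)*c)*c = (c*(5 + c))*c = c²*(5 + c))
P(r)/(s(4)²) = (150²*(5 + 150))/((√(17 + 4))²) = (22500*155)/((√21)²) = 3487500/21 = 3487500*(1/21) = 1162500/7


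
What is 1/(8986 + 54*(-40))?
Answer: 1/6826 ≈ 0.00014650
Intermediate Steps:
1/(8986 + 54*(-40)) = 1/(8986 - 2160) = 1/6826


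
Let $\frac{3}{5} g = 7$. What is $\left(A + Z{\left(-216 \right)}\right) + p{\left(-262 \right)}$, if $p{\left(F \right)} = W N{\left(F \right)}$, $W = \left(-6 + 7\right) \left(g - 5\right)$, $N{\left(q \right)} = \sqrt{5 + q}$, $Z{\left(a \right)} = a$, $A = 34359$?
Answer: $34143 + \frac{20 i \sqrt{257}}{3} \approx 34143.0 + 106.87 i$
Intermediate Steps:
$g = \frac{35}{3}$ ($g = \frac{5}{3} \cdot 7 = \frac{35}{3} \approx 11.667$)
$W = \frac{20}{3}$ ($W = \left(-6 + 7\right) \left(\frac{35}{3} - 5\right) = 1 \cdot \frac{20}{3} = \frac{20}{3} \approx 6.6667$)
$p{\left(F \right)} = \frac{20 \sqrt{5 + F}}{3}$
$\left(A + Z{\left(-216 \right)}\right) + p{\left(-262 \right)} = \left(34359 - 216\right) + \frac{20 \sqrt{5 - 262}}{3} = 34143 + \frac{20 \sqrt{-257}}{3} = 34143 + \frac{20 i \sqrt{257}}{3}$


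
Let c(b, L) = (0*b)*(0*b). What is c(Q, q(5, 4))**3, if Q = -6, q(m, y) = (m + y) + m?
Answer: 0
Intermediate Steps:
q(m, y) = y + 2*m
c(b, L) = 0 (c(b, L) = 0*0 = 0)
c(Q, q(5, 4))**3 = 0**3 = 0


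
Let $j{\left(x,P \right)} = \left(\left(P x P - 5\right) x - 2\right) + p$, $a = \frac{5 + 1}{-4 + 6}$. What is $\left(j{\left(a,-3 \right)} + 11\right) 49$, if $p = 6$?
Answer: $3969$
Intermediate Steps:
$a = 3$ ($a = \frac{6}{2} = 6 \cdot \frac{1}{2} = 3$)
$j{\left(x,P \right)} = 4 + x \left(-5 + x P^{2}\right)$ ($j{\left(x,P \right)} = \left(\left(P x P - 5\right) x - 2\right) + 6 = \left(\left(x P^{2} - 5\right) x - 2\right) + 6 = \left(\left(-5 + x P^{2}\right) x - 2\right) + 6 = \left(x \left(-5 + x P^{2}\right) - 2\right) + 6 = \left(-2 + x \left(-5 + x P^{2}\right)\right) + 6 = 4 + x \left(-5 + x P^{2}\right)$)
$\left(j{\left(a,-3 \right)} + 11\right) 49 = \left(\left(4 - 15 + \left(-3\right)^{2} \cdot 3^{2}\right) + 11\right) 49 = \left(\left(4 - 15 + 9 \cdot 9\right) + 11\right) 49 = \left(\left(4 - 15 + 81\right) + 11\right) 49 = \left(70 + 11\right) 49 = 81 \cdot 49 = 3969$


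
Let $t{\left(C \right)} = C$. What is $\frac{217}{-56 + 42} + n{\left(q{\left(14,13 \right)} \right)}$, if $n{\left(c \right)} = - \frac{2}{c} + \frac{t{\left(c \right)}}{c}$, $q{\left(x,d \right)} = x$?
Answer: $- \frac{205}{14} \approx -14.643$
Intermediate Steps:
$n{\left(c \right)} = 1 - \frac{2}{c}$ ($n{\left(c \right)} = - \frac{2}{c} + \frac{c}{c} = - \frac{2}{c} + 1 = 1 - \frac{2}{c}$)
$\frac{217}{-56 + 42} + n{\left(q{\left(14,13 \right)} \right)} = \frac{217}{-56 + 42} + \frac{-2 + 14}{14} = \frac{217}{-14} + \frac{1}{14} \cdot 12 = 217 \left(- \frac{1}{14}\right) + \frac{6}{7} = - \frac{31}{2} + \frac{6}{7} = - \frac{205}{14}$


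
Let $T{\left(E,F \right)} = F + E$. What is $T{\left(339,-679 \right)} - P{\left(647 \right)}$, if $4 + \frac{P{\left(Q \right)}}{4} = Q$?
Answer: $-2912$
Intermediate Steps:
$P{\left(Q \right)} = -16 + 4 Q$
$T{\left(E,F \right)} = E + F$
$T{\left(339,-679 \right)} - P{\left(647 \right)} = \left(339 - 679\right) - \left(-16 + 4 \cdot 647\right) = -340 - \left(-16 + 2588\right) = -340 - 2572 = -2912$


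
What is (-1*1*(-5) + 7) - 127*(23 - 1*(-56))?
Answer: -10021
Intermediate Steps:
(-1*1*(-5) + 7) - 127*(23 - 1*(-56)) = (-1*(-5) + 7) - 127*(23 + 56) = (5 + 7) - 127*79 = 12 - 10033 = -10021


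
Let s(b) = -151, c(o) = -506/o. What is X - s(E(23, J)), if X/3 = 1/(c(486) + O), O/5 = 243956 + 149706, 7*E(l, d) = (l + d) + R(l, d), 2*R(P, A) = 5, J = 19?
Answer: 72223161356/478299077 ≈ 151.00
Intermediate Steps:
R(P, A) = 5/2 (R(P, A) = (1/2)*5 = 5/2)
E(l, d) = 5/14 + d/7 + l/7 (E(l, d) = ((l + d) + 5/2)/7 = ((d + l) + 5/2)/7 = (5/2 + d + l)/7 = 5/14 + d/7 + l/7)
O = 1968310 (O = 5*(243956 + 149706) = 5*393662 = 1968310)
X = 729/478299077 (X = 3/(-506/486 + 1968310) = 3/(-506*1/486 + 1968310) = 3/(-253/243 + 1968310) = 3/(478299077/243) = 3*(243/478299077) = 729/478299077 ≈ 1.5242e-6)
X - s(E(23, J)) = 729/478299077 - 1*(-151) = 729/478299077 + 151 = 72223161356/478299077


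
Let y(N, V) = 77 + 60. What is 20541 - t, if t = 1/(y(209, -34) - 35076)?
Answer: 717682000/34939 ≈ 20541.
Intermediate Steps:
y(N, V) = 137
t = -1/34939 (t = 1/(137 - 35076) = 1/(-34939) = -1/34939 ≈ -2.8621e-5)
20541 - t = 20541 - 1*(-1/34939) = 20541 + 1/34939 = 717682000/34939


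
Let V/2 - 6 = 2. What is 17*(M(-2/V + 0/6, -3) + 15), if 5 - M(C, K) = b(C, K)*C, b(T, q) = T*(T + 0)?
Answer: 174097/512 ≈ 340.03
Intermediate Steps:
V = 16 (V = 12 + 2*2 = 12 + 4 = 16)
b(T, q) = T² (b(T, q) = T*T = T²)
M(C, K) = 5 - C³ (M(C, K) = 5 - C²*C = 5 - C³)
17*(M(-2/V + 0/6, -3) + 15) = 17*((5 - (-2/16 + 0/6)³) + 15) = 17*((5 - (-2*1/16 + 0*(⅙))³) + 15) = 17*((5 - (-⅛ + 0)³) + 15) = 17*((5 - (-⅛)³) + 15) = 17*((5 - 1*(-1/512)) + 15) = 17*((5 + 1/512) + 15) = 17*(2561/512 + 15) = 17*(10241/512) = 174097/512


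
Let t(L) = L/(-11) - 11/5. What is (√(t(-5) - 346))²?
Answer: -19126/55 ≈ -347.75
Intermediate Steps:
t(L) = -11/5 - L/11 (t(L) = L*(-1/11) - 11*⅕ = -L/11 - 11/5 = -11/5 - L/11)
(√(t(-5) - 346))² = (√((-11/5 - 1/11*(-5)) - 346))² = (√((-11/5 + 5/11) - 346))² = (√(-96/55 - 346))² = (√(-19126/55))² = (I*√1051930/55)² = -19126/55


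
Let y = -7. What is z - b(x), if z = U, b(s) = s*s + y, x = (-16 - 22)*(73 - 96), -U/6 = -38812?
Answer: -530997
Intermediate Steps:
U = 232872 (U = -6*(-38812) = 232872)
x = 874 (x = -38*(-23) = 874)
b(s) = -7 + s² (b(s) = s*s - 7 = s² - 7 = -7 + s²)
z = 232872
z - b(x) = 232872 - (-7 + 874²) = 232872 - (-7 + 763876) = 232872 - 1*763869 = 232872 - 763869 = -530997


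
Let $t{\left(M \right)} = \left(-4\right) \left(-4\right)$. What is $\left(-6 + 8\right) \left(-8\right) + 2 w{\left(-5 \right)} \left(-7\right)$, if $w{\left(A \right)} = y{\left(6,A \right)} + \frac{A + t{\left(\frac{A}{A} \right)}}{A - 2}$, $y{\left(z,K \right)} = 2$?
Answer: $-22$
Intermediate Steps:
$t{\left(M \right)} = 16$
$w{\left(A \right)} = 2 + \frac{16 + A}{-2 + A}$ ($w{\left(A \right)} = 2 + \frac{A + 16}{A - 2} = 2 + \frac{16 + A}{-2 + A}$)
$\left(-6 + 8\right) \left(-8\right) + 2 w{\left(-5 \right)} \left(-7\right) = \left(-6 + 8\right) \left(-8\right) + 2 \frac{3 \left(4 - 5\right)}{-2 - 5} \left(-7\right) = 2 \left(-8\right) + 2 \cdot 3 \frac{1}{-7} \left(-1\right) \left(-7\right) = -16 + 2 \cdot 3 \left(- \frac{1}{7}\right) \left(-1\right) \left(-7\right) = -16 + 2 \cdot \frac{3}{7} \left(-7\right) = -16 + \frac{6}{7} \left(-7\right) = -16 - 6 = -22$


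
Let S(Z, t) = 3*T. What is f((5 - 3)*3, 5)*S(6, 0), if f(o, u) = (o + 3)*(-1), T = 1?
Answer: -27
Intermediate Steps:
f(o, u) = -3 - o (f(o, u) = (3 + o)*(-1) = -3 - o)
S(Z, t) = 3 (S(Z, t) = 3*1 = 3)
f((5 - 3)*3, 5)*S(6, 0) = (-3 - (5 - 3)*3)*3 = (-3 - 2*3)*3 = (-3 - 1*6)*3 = (-3 - 6)*3 = -9*3 = -27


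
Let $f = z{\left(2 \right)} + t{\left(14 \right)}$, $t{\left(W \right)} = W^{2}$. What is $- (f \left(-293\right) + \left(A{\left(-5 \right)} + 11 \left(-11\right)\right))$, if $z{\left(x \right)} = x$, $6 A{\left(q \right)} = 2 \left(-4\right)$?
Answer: $\frac{174409}{3} \approx 58136.0$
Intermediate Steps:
$A{\left(q \right)} = - \frac{4}{3}$ ($A{\left(q \right)} = \frac{2 \left(-4\right)}{6} = \frac{1}{6} \left(-8\right) = - \frac{4}{3}$)
$f = 198$ ($f = 2 + 14^{2} = 2 + 196 = 198$)
$- (f \left(-293\right) + \left(A{\left(-5 \right)} + 11 \left(-11\right)\right)) = - (198 \left(-293\right) + \left(- \frac{4}{3} + 11 \left(-11\right)\right)) = - (-58014 - \frac{367}{3}) = \left(-1\right) \left(- \frac{174409}{3}\right) = \frac{174409}{3}$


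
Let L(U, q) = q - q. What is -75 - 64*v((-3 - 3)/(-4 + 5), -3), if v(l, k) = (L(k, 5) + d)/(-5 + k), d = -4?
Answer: -107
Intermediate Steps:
L(U, q) = 0
v(l, k) = -4/(-5 + k) (v(l, k) = (0 - 4)/(-5 + k) = -4/(-5 + k))
-75 - 64*v((-3 - 3)/(-4 + 5), -3) = -75 - (-256)/(-5 - 3) = -75 - (-256)/(-8) = -75 - (-256)*(-1)/8 = -75 - 64*½ = -75 - 32 = -107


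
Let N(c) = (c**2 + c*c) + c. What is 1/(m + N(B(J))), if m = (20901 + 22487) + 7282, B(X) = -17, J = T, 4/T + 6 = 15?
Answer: 1/51231 ≈ 1.9519e-5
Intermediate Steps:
T = 4/9 (T = 4/(-6 + 15) = 4/9 ≈ 0.44444)
J = 4/9 ≈ 0.44444
m = 50670 (m = 43388 + 7282 = 50670)
N(c) = c + 2*c**2 (N(c) = (c**2 + c**2) + c = 2*c**2 + c = c + 2*c**2)
1/(m + N(B(J))) = 1/(50670 - 17*(1 + 2*(-17))) = 1/(50670 - 17*(1 - 34)) = 1/(50670 - 17*(-33)) = 1/(50670 + 561) = 1/51231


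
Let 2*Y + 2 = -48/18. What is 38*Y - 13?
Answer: -305/3 ≈ -101.67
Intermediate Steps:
Y = -7/3 (Y = -1 + (-48/18)/2 = -1 + (-48*1/18)/2 = -1 + (½)*(-8/3) = -1 - 4/3 = -7/3 ≈ -2.3333)
38*Y - 13 = 38*(-7/3) - 13 = -266/3 - 13 = -305/3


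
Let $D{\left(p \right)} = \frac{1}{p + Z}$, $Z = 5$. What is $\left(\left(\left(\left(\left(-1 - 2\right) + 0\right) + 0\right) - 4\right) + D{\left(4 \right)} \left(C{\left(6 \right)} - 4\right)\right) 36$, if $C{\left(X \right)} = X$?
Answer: $-244$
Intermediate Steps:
$D{\left(p \right)} = \frac{1}{5 + p}$ ($D{\left(p \right)} = \frac{1}{p + 5} = \frac{1}{5 + p}$)
$\left(\left(\left(\left(\left(-1 - 2\right) + 0\right) + 0\right) - 4\right) + D{\left(4 \right)} \left(C{\left(6 \right)} - 4\right)\right) 36 = \left(\left(\left(\left(\left(-1 - 2\right) + 0\right) + 0\right) - 4\right) + \frac{6 - 4}{5 + 4}\right) 36 = \left(\left(\left(\left(-3 + 0\right) + 0\right) - 4\right) + \frac{1}{9} \cdot 2\right) 36 = \left(\left(\left(-3 + 0\right) - 4\right) + \frac{1}{9} \cdot 2\right) 36 = \left(\left(-3 - 4\right) + \frac{2}{9}\right) 36 = \left(-7 + \frac{2}{9}\right) 36 = \left(- \frac{61}{9}\right) 36 = -244$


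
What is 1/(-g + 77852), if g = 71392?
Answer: 1/6460 ≈ 0.00015480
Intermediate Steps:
1/(-g + 77852) = 1/(-1*71392 + 77852) = 1/(-71392 + 77852) = 1/6460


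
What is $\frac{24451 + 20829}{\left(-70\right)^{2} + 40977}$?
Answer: $\frac{45280}{45877} \approx 0.98699$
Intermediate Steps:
$\frac{24451 + 20829}{\left(-70\right)^{2} + 40977} = \frac{45280}{4900 + 40977} = \frac{45280}{45877}$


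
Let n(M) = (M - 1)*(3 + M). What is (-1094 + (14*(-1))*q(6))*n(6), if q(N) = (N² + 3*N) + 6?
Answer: -87030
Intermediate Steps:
q(N) = 6 + N² + 3*N
n(M) = (-1 + M)*(3 + M)
(-1094 + (14*(-1))*q(6))*n(6) = (-1094 + (14*(-1))*(6 + 6² + 3*6))*(-3 + 6² + 2*6) = (-1094 - 14*(6 + 36 + 18))*(-3 + 36 + 12) = (-1094 - 14*60)*45 = (-1094 - 840)*45 = -1934*45 = -87030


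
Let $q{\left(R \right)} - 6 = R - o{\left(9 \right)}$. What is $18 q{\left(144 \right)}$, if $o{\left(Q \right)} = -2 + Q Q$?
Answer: $1278$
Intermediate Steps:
$o{\left(Q \right)} = -2 + Q^{2}$
$q{\left(R \right)} = -73 + R$ ($q{\left(R \right)} = 6 + \left(R - \left(-2 + 9^{2}\right)\right) = 6 + \left(R - \left(-2 + 81\right)\right) = 6 + \left(R - 79\right) = 6 + \left(-79 + R\right) = -73 + R$)
$18 q{\left(144 \right)} = 18 \left(-73 + 144\right) = 18 \cdot 71 = 1278$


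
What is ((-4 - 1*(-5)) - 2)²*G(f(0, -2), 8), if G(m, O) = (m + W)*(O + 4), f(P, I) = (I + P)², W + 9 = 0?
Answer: -60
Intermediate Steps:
W = -9 (W = -9 + 0 = -9)
G(m, O) = (-9 + m)*(4 + O) (G(m, O) = (m - 9)*(O + 4) = (-9 + m)*(4 + O))
((-4 - 1*(-5)) - 2)²*G(f(0, -2), 8) = ((-4 - 1*(-5)) - 2)²*(-36 - 9*8 + 4*(-2 + 0)² + 8*(-2 + 0)²) = ((-4 + 5) - 2)²*(-36 - 72 + 4*(-2)² + 8*(-2)²) = (1 - 2)²*(-36 - 72 + 4*4 + 8*4) = (-1)²*(-36 - 72 + 16 + 32) = 1*(-60) = -60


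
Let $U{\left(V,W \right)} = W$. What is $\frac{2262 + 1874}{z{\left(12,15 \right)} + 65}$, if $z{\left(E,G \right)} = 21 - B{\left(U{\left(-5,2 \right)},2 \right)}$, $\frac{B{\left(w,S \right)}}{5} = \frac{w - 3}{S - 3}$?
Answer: $\frac{4136}{81} \approx 51.062$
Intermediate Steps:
$B{\left(w,S \right)} = \frac{5 \left(-3 + w\right)}{-3 + S}$ ($B{\left(w,S \right)} = 5 \frac{w - 3}{S - 3} = 5 \frac{-3 + w}{-3 + S} = \frac{5 \left(-3 + w\right)}{-3 + S}$)
$z{\left(E,G \right)} = 16$ ($z{\left(E,G \right)} = 21 - \frac{5 \left(-3 + 2\right)}{-3 + 2} = 21 - 5 \frac{1}{-1} \left(-1\right) = 21 - 5 \left(-1\right) \left(-1\right) = 21 - 5 = 16$)
$\frac{2262 + 1874}{z{\left(12,15 \right)} + 65} = \frac{2262 + 1874}{16 + 65} = \frac{4136}{81}$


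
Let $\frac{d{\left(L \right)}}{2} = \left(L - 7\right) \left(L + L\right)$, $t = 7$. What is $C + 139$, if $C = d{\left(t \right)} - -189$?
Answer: $328$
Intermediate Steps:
$d{\left(L \right)} = 4 L \left(-7 + L\right)$ ($d{\left(L \right)} = 2 \left(L - 7\right) \left(L + L\right) = 2 \left(-7 + L\right) 2 L = 2 \cdot 2 L \left(-7 + L\right) = 4 L \left(-7 + L\right)$)
$C = 189$ ($C = 4 \cdot 7 \left(-7 + 7\right) - -189 = 4 \cdot 7 \cdot 0 + 189 = 0 + 189 = 189$)
$C + 139 = 189 + 139 = 328$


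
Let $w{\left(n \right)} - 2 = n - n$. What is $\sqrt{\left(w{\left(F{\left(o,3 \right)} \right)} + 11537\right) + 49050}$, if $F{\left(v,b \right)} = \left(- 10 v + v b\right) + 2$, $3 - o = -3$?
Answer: $\sqrt{60589} \approx 246.15$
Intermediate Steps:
$o = 6$ ($o = 3 - -3 = 3 + 3 = 6$)
$F{\left(v,b \right)} = 2 - 10 v + b v$ ($F{\left(v,b \right)} = \left(- 10 v + b v\right) + 2 = 2 - 10 v + b v$)
$w{\left(n \right)} = 2$ ($w{\left(n \right)} = 2 + \left(n - n\right) = 2 + 0 = 2$)
$\sqrt{\left(w{\left(F{\left(o,3 \right)} \right)} + 11537\right) + 49050} = \sqrt{\left(2 + 11537\right) + 49050} = \sqrt{11539 + 49050} = \sqrt{60589}$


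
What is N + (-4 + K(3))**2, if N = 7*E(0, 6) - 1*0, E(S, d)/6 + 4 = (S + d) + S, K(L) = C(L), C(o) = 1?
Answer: 93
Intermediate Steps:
K(L) = 1
E(S, d) = -24 + 6*d + 12*S (E(S, d) = -24 + 6*((S + d) + S) = -24 + 6*(d + 2*S) = -24 + (6*d + 12*S) = -24 + 6*d + 12*S)
N = 84 (N = 7*(-24 + 6*6 + 12*0) - 1*0 = 7*(-24 + 36 + 0) + 0 = 7*12 + 0 = 84 + 0 = 84)
N + (-4 + K(3))**2 = 84 + (-4 + 1)**2 = 84 + (-3)**2 = 84 + 9 = 93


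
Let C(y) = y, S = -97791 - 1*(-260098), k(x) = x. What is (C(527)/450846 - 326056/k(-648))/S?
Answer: 226853989/73175461722 ≈ 0.0031001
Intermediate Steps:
S = 162307 (S = -97791 + 260098 = 162307)
(C(527)/450846 - 326056/k(-648))/S = (527/450846 - 326056/(-648))/162307 = (527*(1/450846) - 326056*(-1/648))*(1/162307) = (527/450846 + 40757/81)*(1/162307) = (226853989/450846)*(1/162307) = 226853989/73175461722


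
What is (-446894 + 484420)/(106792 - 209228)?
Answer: -18763/51218 ≈ -0.36634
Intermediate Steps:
(-446894 + 484420)/(106792 - 209228) = 37526/(-102436) = 37526*(-1/102436) = -18763/51218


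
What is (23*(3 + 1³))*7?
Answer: 644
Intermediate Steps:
(23*(3 + 1³))*7 = (23*(3 + 1))*7 = (23*4)*7 = 92*7 = 644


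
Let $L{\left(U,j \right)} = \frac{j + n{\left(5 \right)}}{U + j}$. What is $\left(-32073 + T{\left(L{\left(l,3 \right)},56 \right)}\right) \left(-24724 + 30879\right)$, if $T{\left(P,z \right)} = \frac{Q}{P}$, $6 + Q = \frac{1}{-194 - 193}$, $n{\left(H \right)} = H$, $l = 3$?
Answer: $- \frac{101877504605}{516} \approx -1.9744 \cdot 10^{8}$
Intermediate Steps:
$Q = - \frac{2323}{387}$ ($Q = -6 + \frac{1}{-194 - 193} = -6 + \frac{1}{-387} = -6 - \frac{1}{387} = - \frac{2323}{387} \approx -6.0026$)
$L{\left(U,j \right)} = \frac{5 + j}{U + j}$ ($L{\left(U,j \right)} = \frac{j + 5}{U + j} = \frac{5 + j}{U + j}$)
$T{\left(P,z \right)} = - \frac{2323}{387 P}$
$\left(-32073 + T{\left(L{\left(l,3 \right)},56 \right)}\right) \left(-24724 + 30879\right) = \left(-32073 - \frac{2323}{387 \frac{5 + 3}{3 + 3}}\right) \left(-24724 + 30879\right) = \left(-32073 - \frac{2323}{387 \cdot \frac{1}{6} \cdot 8}\right) 6155 = \left(-32073 - \frac{2323}{387 \cdot \frac{4}{3}}\right) 6155 = \left(-32073 - \frac{2323}{516}\right) 6155 = \left(- \frac{16551991}{516}\right) 6155 = - \frac{101877504605}{516}$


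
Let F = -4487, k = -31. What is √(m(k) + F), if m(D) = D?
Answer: 3*I*√502 ≈ 67.216*I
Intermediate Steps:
√(m(k) + F) = √(-31 - 4487) = √(-4518) = 3*I*√502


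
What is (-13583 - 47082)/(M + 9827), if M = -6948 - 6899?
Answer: 12133/804 ≈ 15.091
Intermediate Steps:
M = -13847
(-13583 - 47082)/(M + 9827) = (-13583 - 47082)/(-13847 + 9827) = -60665/(-4020) = -60665*(-1/4020) = 12133/804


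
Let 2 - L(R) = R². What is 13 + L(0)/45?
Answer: 587/45 ≈ 13.044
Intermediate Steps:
L(R) = 2 - R²
13 + L(0)/45 = 13 + (2 - 1*0²)/45 = 13 + (2 - 1*0)/45 = 13 + (2 + 0)/45 = 13 + (1/45)*2 = 13 + 2/45 = 587/45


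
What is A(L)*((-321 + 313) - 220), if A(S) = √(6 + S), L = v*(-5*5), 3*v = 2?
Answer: -304*I*√6 ≈ -744.64*I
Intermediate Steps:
v = ⅔ (v = (⅓)*2 = ⅔ ≈ 0.66667)
L = -50/3 (L = 2*(-5*5)/3 = (⅔)*(-25) = -50/3 ≈ -16.667)
A(L)*((-321 + 313) - 220) = √(6 - 50/3)*((-321 + 313) - 220) = √(-32/3)*(-8 - 220) = (4*I*√6/3)*(-228) = -304*I*√6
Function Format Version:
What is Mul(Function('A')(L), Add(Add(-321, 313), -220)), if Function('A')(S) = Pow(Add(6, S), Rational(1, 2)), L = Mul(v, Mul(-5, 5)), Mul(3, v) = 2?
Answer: Mul(-304, I, Pow(6, Rational(1, 2))) ≈ Mul(-744.64, I)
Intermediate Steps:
v = Rational(2, 3) (v = Mul(Rational(1, 3), 2) = Rational(2, 3) ≈ 0.66667)
L = Rational(-50, 3) (L = Mul(Rational(2, 3), Mul(-5, 5)) = Mul(Rational(2, 3), -25) = Rational(-50, 3) ≈ -16.667)
Mul(Function('A')(L), Add(Add(-321, 313), -220)) = Mul(Pow(Add(6, Rational(-50, 3)), Rational(1, 2)), Add(Add(-321, 313), -220)) = Mul(Pow(Rational(-32, 3), Rational(1, 2)), Add(-8, -220)) = Mul(Mul(Rational(4, 3), I, Pow(6, Rational(1, 2))), -228) = Mul(-304, I, Pow(6, Rational(1, 2)))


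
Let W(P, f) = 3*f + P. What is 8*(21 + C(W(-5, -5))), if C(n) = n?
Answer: 8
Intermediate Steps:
W(P, f) = P + 3*f
8*(21 + C(W(-5, -5))) = 8*(21 + (-5 + 3*(-5))) = 8*(21 + (-5 - 15)) = 8*(21 - 20) = 8*1 = 8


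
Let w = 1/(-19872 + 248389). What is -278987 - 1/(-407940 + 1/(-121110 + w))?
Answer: -3149769523123478560230/11290022557148377 ≈ -2.7899e+5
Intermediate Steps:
w = 1/228517 ≈ 4.3760e-6
-278987 - 1/(-407940 + 1/(-121110 + w)) = -278987 - 1/(-407940 + 1/(-121110 + 1/228517)) = -278987 - 1/(-407940 + 1/(-27675693869/228517)) = -278987 - 1/(-407940 - 228517/27675693869) = -278987 - 1/(-11290022557148377/27675693869) = -278987 - 1*(-27675693869/11290022557148377) = -278987 + 27675693869/11290022557148377 = -3149769523123478560230/11290022557148377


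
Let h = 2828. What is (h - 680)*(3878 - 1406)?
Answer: 5309856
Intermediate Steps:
(h - 680)*(3878 - 1406) = (2828 - 680)*(3878 - 1406) = 2148*2472 = 5309856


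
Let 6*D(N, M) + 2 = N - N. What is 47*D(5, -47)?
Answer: -47/3 ≈ -15.667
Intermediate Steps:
D(N, M) = -1/3 (D(N, M) = -1/3 + (N - N)/6 = -1/3 + (1/6)*0 = -1/3 + 0 = -1/3)
47*D(5, -47) = 47*(-1/3) = -47/3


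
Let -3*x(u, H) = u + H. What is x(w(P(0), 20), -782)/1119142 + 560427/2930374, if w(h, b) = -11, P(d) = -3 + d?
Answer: 470978991871/2459628464331 ≈ 0.19148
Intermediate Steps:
x(u, H) = -H/3 - u/3 (x(u, H) = -(u + H)/3 = -(H + u)/3 = -H/3 - u/3)
x(w(P(0), 20), -782)/1119142 + 560427/2930374 = (-⅓*(-782) - ⅓*(-11))/1119142 + 560427/2930374 = (782/3 + 11/3)*(1/1119142) + 560427*(1/2930374) = (793/3)*(1/1119142) + 560427/2930374 = 793/3357426 + 560427/2930374 = 470978991871/2459628464331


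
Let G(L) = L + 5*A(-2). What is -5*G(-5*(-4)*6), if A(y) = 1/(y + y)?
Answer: -2375/4 ≈ -593.75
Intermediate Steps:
A(y) = 1/(2*y)
G(L) = -5/4 + L (G(L) = L + 5*((½)/(-2)) = L + 5*((½)*(-½)) = L + 5*(-¼) = L - 5/4 = -5/4 + L)
-5*G(-5*(-4)*6) = -5*(-5/4 - 5*(-4)*6) = -5*(-5/4 + 20*6) = -5*(-5/4 + 120) = -5*475/4 = -2375/4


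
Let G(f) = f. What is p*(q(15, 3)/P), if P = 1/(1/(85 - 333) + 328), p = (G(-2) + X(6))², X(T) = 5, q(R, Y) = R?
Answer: 10981305/248 ≈ 44279.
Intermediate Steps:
p = 9 (p = (-2 + 5)² = 3² = 9)
P = 248/81343 (P = 1/(1/(-248) + 328) = 1/(-1/248 + 328) = 1/(81343/248) = 248/81343 ≈ 0.0030488)
p*(q(15, 3)/P) = 9*(15/(248/81343)) = 9*(15*(81343/248)) = 9*(1220145/248) = 10981305/248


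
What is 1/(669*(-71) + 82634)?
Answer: 1/35135 ≈ 2.8462e-5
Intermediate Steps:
1/(669*(-71) + 82634) = 1/(-47499 + 82634) = 1/35135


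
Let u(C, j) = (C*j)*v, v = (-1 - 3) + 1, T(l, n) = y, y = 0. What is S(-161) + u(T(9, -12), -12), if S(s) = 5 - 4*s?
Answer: 649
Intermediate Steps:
T(l, n) = 0
v = -3 (v = -4 + 1 = -3)
u(C, j) = -3*C*j (u(C, j) = (C*j)*(-3) = -3*C*j)
S(-161) + u(T(9, -12), -12) = (5 - 4*(-161)) - 3*0*(-12) = (5 + 644) + 0 = 649 + 0 = 649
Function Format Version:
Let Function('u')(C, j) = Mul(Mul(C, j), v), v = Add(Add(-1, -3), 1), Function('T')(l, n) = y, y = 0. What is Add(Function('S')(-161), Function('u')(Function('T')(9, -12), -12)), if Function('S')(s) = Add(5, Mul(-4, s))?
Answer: 649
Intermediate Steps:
Function('T')(l, n) = 0
v = -3 (v = Add(-4, 1) = -3)
Function('u')(C, j) = Mul(-3, C, j) (Function('u')(C, j) = Mul(Mul(C, j), -3) = Mul(-3, C, j))
Add(Function('S')(-161), Function('u')(Function('T')(9, -12), -12)) = Add(Add(5, Mul(-4, -161)), Mul(-3, 0, -12)) = Add(Add(5, 644), 0) = Add(649, 0) = 649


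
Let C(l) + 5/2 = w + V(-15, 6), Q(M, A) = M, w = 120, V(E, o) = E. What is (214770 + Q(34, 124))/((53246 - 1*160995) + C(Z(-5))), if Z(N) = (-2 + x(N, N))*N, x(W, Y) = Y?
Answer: -429608/215293 ≈ -1.9955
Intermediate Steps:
Z(N) = N*(-2 + N) (Z(N) = (-2 + N)*N = N*(-2 + N))
C(l) = 205/2 (C(l) = -5/2 + (120 - 15) = -5/2 + 105 = 205/2)
(214770 + Q(34, 124))/((53246 - 1*160995) + C(Z(-5))) = (214770 + 34)/((53246 - 1*160995) + 205/2) = 214804/((53246 - 160995) + 205/2) = 214804/(-107749 + 205/2) = 214804/(-215293/2) = 214804*(-2/215293) = -429608/215293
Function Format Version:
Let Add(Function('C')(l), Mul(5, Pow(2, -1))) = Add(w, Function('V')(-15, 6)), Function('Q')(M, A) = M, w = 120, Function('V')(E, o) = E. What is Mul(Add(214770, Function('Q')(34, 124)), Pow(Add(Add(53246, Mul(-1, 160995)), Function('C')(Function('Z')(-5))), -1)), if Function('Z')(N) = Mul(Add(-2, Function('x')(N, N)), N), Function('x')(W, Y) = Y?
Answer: Rational(-429608, 215293) ≈ -1.9955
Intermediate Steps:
Function('Z')(N) = Mul(N, Add(-2, N)) (Function('Z')(N) = Mul(Add(-2, N), N) = Mul(N, Add(-2, N)))
Function('C')(l) = Rational(205, 2) (Function('C')(l) = Add(Rational(-5, 2), Add(120, -15)) = Add(Rational(-5, 2), 105) = Rational(205, 2))
Mul(Add(214770, Function('Q')(34, 124)), Pow(Add(Add(53246, Mul(-1, 160995)), Function('C')(Function('Z')(-5))), -1)) = Mul(Add(214770, 34), Pow(Add(Add(53246, Mul(-1, 160995)), Rational(205, 2)), -1)) = Mul(214804, Pow(Add(Add(53246, -160995), Rational(205, 2)), -1)) = Mul(214804, Pow(Add(-107749, Rational(205, 2)), -1)) = Mul(214804, Pow(Rational(-215293, 2), -1)) = Mul(214804, Rational(-2, 215293)) = Rational(-429608, 215293)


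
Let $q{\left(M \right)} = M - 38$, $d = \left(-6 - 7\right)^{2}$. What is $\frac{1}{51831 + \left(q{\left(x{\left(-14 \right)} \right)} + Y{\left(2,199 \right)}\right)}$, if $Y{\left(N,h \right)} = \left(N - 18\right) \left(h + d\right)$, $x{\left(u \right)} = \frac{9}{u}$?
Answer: $\frac{14}{642661} \approx 2.1784 \cdot 10^{-5}$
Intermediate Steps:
$d = 169$ ($d = \left(-13\right)^{2} = 169$)
$q{\left(M \right)} = -38 + M$ ($q{\left(M \right)} = M - 38 = -38 + M$)
$Y{\left(N,h \right)} = \left(-18 + N\right) \left(169 + h\right)$ ($Y{\left(N,h \right)} = \left(N - 18\right) \left(h + 169\right) = \left(-18 + N\right) \left(169 + h\right)$)
$\frac{1}{51831 + \left(q{\left(x{\left(-14 \right)} \right)} + Y{\left(2,199 \right)}\right)} = \frac{1}{51831 + \left(\left(-38 + \frac{9}{-14}\right) + \left(-3042 - 3582 + 169 \cdot 2 + 2 \cdot 199\right)\right)} = \frac{1}{51831 + \left(\left(-38 + 9 \left(- \frac{1}{14}\right)\right) + \left(-3042 - 3582 + 338 + 398\right)\right)} = \frac{1}{51831 - \frac{82973}{14}} = \frac{1}{\frac{642661}{14}} = \frac{14}{642661}$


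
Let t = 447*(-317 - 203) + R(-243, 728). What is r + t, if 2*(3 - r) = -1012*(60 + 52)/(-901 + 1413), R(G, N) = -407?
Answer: -3723733/16 ≈ -2.3273e+5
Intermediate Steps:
r = 1819/16 (r = 3 - (-506)*(60 + 52)/(-901 + 1413) = 3 - (-506)*112/512 = 3 - (-506)*112*(1/512) = 3 - (-506)*7/32 = 3 - ½*(-1771/8) = 3 + 1771/16 = 1819/16 ≈ 113.69)
t = -232847 (t = 447*(-317 - 203) - 407 = 447*(-520) - 407 = -232440 - 407 = -232847)
r + t = 1819/16 - 232847 = -3723733/16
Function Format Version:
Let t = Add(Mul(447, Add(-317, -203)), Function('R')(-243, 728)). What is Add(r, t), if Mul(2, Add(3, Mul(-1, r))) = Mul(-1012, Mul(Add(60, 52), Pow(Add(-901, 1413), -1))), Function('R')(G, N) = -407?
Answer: Rational(-3723733, 16) ≈ -2.3273e+5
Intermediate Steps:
r = Rational(1819, 16) (r = Add(3, Mul(Rational(-1, 2), Mul(-1012, Mul(Add(60, 52), Pow(Add(-901, 1413), -1))))) = Add(3, Mul(Rational(-1, 2), Mul(-1012, Mul(112, Pow(512, -1))))) = Add(3, Mul(Rational(-1, 2), Mul(-1012, Mul(112, Rational(1, 512))))) = Add(3, Mul(Rational(-1, 2), Mul(-1012, Rational(7, 32)))) = Add(3, Mul(Rational(-1, 2), Rational(-1771, 8))) = Add(3, Rational(1771, 16)) = Rational(1819, 16) ≈ 113.69)
t = -232847 (t = Add(Mul(447, Add(-317, -203)), -407) = Add(Mul(447, -520), -407) = Add(-232440, -407) = -232847)
Add(r, t) = Add(Rational(1819, 16), -232847) = Rational(-3723733, 16)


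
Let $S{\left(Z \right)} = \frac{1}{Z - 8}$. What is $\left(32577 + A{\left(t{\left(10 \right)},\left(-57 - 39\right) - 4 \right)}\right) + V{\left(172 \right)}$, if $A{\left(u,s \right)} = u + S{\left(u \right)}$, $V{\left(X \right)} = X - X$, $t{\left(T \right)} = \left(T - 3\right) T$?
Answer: $\frac{2024115}{62} \approx 32647.0$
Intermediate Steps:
$t{\left(T \right)} = T \left(-3 + T\right)$ ($t{\left(T \right)} = \left(-3 + T\right) T = T \left(-3 + T\right)$)
$V{\left(X \right)} = 0$
$S{\left(Z \right)} = \frac{1}{-8 + Z}$
$A{\left(u,s \right)} = u + \frac{1}{-8 + u}$
$\left(32577 + A{\left(t{\left(10 \right)},\left(-57 - 39\right) - 4 \right)}\right) + V{\left(172 \right)} = \left(32577 + \frac{1 + 10 \left(-3 + 10\right) \left(-8 + 10 \left(-3 + 10\right)\right)}{-8 + 10 \left(-3 + 10\right)}\right) + 0 = \left(32577 + \frac{1 + 10 \cdot 7 \left(-8 + 10 \cdot 7\right)}{-8 + 10 \cdot 7}\right) + 0 = \left(32577 + \frac{1 + 70 \left(-8 + 70\right)}{-8 + 70}\right) + 0 = \left(32577 + \frac{1 + 70 \cdot 62}{62}\right) + 0 = \left(32577 + \frac{1 + 4340}{62}\right) + 0 = \left(32577 + \frac{1}{62} \cdot 4341\right) + 0 = \left(32577 + \frac{4341}{62}\right) + 0 = \frac{2024115}{62} + 0 = \frac{2024115}{62}$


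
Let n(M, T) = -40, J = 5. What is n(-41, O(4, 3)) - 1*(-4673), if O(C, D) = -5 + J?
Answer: 4633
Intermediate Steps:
O(C, D) = 0 (O(C, D) = -5 + 5 = 0)
n(-41, O(4, 3)) - 1*(-4673) = -40 - 1*(-4673) = -40 + 4673 = 4633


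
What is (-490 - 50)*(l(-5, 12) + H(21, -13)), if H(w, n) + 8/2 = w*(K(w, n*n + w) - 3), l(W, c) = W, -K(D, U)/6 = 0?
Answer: 38880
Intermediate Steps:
K(D, U) = 0 (K(D, U) = -6*0 = 0)
H(w, n) = -4 - 3*w (H(w, n) = -4 + w*(0 - 3) = -4 + w*(-3) = -4 - 3*w)
(-490 - 50)*(l(-5, 12) + H(21, -13)) = (-490 - 50)*(-5 + (-4 - 3*21)) = -540*(-5 + (-4 - 63)) = -540*(-5 - 67) = -540*(-72) = 38880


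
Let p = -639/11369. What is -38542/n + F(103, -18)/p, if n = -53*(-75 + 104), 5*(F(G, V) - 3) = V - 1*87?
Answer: 37684788/109127 ≈ 345.33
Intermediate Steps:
p = -639/11369 (p = -639*1/11369 = -639/11369 ≈ -0.056205)
F(G, V) = -72/5 + V/5 (F(G, V) = 3 + (V - 1*87)/5 = 3 + (V - 87)/5 = 3 + (-87 + V)/5 = 3 + (-87/5 + V/5) = -72/5 + V/5)
n = -1537 (n = -53*29 = -1537)
-38542/n + F(103, -18)/p = -38542/(-1537) + (-72/5 + (⅕)*(-18))/(-639/11369) = -38542*(-1/1537) + (-72/5 - 18/5)*(-11369/639) = 38542/1537 - 18*(-11369/639) = 38542/1537 + 22738/71 = 37684788/109127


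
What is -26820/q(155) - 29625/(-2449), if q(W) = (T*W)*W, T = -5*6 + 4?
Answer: 758307/62465 ≈ 12.140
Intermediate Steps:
T = -26 (T = -30 + 4 = -26)
q(W) = -26*W² (q(W) = (-26*W)*W = -26*W²)
-26820/q(155) - 29625/(-2449) = -26820/((-26*155²)) - 29625/(-2449) = -26820/((-26*24025)) - 29625*(-1/2449) = -26820/(-624650) + 375/31 = -26820*(-1/624650) + 375/31 = 2682/62465 + 375/31 = 758307/62465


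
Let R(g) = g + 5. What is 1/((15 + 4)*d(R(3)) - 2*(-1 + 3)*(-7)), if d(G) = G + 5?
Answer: 1/275 ≈ 0.0036364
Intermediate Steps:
R(g) = 5 + g
d(G) = 5 + G
1/((15 + 4)*d(R(3)) - 2*(-1 + 3)*(-7)) = 1/((15 + 4)*(5 + (5 + 3)) - 2*(-1 + 3)*(-7)) = 1/(19*(5 + 8) - 2*2*(-7)) = 1/(19*13 - 4*(-7)) = 1/(247 + 28) = 1/275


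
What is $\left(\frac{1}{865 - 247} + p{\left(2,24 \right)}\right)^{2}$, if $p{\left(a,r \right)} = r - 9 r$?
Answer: $\frac{14079009025}{381924} \approx 36863.0$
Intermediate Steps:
$p{\left(a,r \right)} = - 8 r$ ($p{\left(a,r \right)} = r - 9 r = - 8 r$)
$\left(\frac{1}{865 - 247} + p{\left(2,24 \right)}\right)^{2} = \left(\frac{1}{865 - 247} - 192\right)^{2} = \left(\frac{1}{618} - 192\right)^{2} = \left(- \frac{118655}{618}\right)^{2} = \frac{14079009025}{381924}$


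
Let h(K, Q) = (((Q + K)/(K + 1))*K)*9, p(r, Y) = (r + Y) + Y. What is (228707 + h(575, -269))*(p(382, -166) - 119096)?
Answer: -440862992277/16 ≈ -2.7554e+10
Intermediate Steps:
p(r, Y) = r + 2*Y (p(r, Y) = (Y + r) + Y = r + 2*Y)
h(K, Q) = 9*K*(K + Q)/(1 + K) (h(K, Q) = (((K + Q)/(1 + K))*K)*9 = (K*(K + Q)/(1 + K))*9 = 9*K*(K + Q)/(1 + K))
(228707 + h(575, -269))*(p(382, -166) - 119096) = (228707 + 9*575*(575 - 269)/(1 + 575))*((382 + 2*(-166)) - 119096) = (228707 + 9*575*306/576)*((382 - 332) - 119096) = (228707 + 9*575*(1/576)*306)*(50 - 119096) = (228707 + 87975/32)*(-119046) = (7406599/32)*(-119046) = -440862992277/16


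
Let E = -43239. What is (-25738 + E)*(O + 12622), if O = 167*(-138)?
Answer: 719016248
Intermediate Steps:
O = -23046
(-25738 + E)*(O + 12622) = (-25738 - 43239)*(-23046 + 12622) = -68977*(-10424) = 719016248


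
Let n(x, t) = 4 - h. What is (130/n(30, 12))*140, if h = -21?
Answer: 728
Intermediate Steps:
n(x, t) = 25 (n(x, t) = 4 - 1*(-21) = 4 + 21 = 25)
(130/n(30, 12))*140 = (130/25)*140 = (130*(1/25))*140 = (26/5)*140 = 728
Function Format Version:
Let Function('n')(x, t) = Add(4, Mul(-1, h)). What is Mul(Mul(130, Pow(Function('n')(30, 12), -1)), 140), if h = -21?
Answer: 728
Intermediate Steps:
Function('n')(x, t) = 25 (Function('n')(x, t) = Add(4, Mul(-1, -21)) = Add(4, 21) = 25)
Mul(Mul(130, Pow(Function('n')(30, 12), -1)), 140) = Mul(Mul(130, Pow(25, -1)), 140) = Mul(Mul(130, Rational(1, 25)), 140) = Mul(Rational(26, 5), 140) = 728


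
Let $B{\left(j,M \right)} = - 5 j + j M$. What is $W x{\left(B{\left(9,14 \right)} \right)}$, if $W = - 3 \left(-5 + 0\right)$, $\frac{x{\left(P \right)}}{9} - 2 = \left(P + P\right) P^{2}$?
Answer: $143489340$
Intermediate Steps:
$B{\left(j,M \right)} = - 5 j + M j$
$x{\left(P \right)} = 18 + 18 P^{3}$ ($x{\left(P \right)} = 18 + 9 \left(P + P\right) P^{2} = 18 + 9 \cdot 2 P P^{2} = 18 + 9 \cdot 2 P^{3} = 18 + 18 P^{3}$)
$W = 15$ ($W = - 3 \left(-5\right) = \left(-1\right) \left(-15\right) = 15$)
$W x{\left(B{\left(9,14 \right)} \right)} = 15 \left(18 + 18 \left(9 \left(-5 + 14\right)\right)^{3}\right) = 15 \left(18 + 18 \left(9 \cdot 9\right)^{3}\right) = 15 \left(18 + 18 \cdot 81^{3}\right) = 15 \left(18 + 18 \cdot 531441\right) = 15 \left(18 + 9565938\right) = 15 \cdot 9565956 = 143489340$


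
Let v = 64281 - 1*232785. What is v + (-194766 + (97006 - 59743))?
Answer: -326007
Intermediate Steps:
v = -168504 (v = 64281 - 232785 = -168504)
v + (-194766 + (97006 - 59743)) = -168504 + (-194766 + (97006 - 59743)) = -168504 + (-194766 + 37263) = -168504 - 157503 = -326007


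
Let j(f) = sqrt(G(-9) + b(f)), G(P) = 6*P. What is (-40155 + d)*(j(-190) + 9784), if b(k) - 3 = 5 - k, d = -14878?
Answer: -539103268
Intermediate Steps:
b(k) = 8 - k (b(k) = 3 + (5 - k) = 8 - k)
j(f) = sqrt(-46 - f) (j(f) = sqrt(6*(-9) + (8 - f)) = sqrt(-54 + (8 - f)) = sqrt(-46 - f))
(-40155 + d)*(j(-190) + 9784) = (-40155 - 14878)*(sqrt(-46 - 1*(-190)) + 9784) = -55033*(sqrt(-46 + 190) + 9784) = -55033*(sqrt(144) + 9784) = -55033*(12 + 9784) = -55033*9796 = -539103268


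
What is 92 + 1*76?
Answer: 168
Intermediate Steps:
92 + 1*76 = 92 + 76 = 168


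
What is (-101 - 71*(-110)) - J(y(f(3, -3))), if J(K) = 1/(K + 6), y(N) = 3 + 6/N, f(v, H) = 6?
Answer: 77089/10 ≈ 7708.9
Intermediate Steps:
J(K) = 1/(6 + K)
(-101 - 71*(-110)) - J(y(f(3, -3))) = (-101 - 71*(-110)) - 1/(6 + (3 + 6/6)) = (-101 + 7810) - 1/(6 + (3 + 6*(1/6))) = 7709 - 1/(6 + (3 + 1)) = 7709 - 1/(6 + 4) = 7709 - 1/10 = 77089/10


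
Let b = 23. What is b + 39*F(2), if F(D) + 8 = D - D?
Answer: -289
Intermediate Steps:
F(D) = -8 (F(D) = -8 + (D - D) = -8 + 0 = -8)
b + 39*F(2) = 23 + 39*(-8) = 23 - 312 = -289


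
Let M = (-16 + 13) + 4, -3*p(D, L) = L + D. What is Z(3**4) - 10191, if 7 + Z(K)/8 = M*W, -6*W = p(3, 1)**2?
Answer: -276733/27 ≈ -10249.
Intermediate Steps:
p(D, L) = -D/3 - L/3 (p(D, L) = -(L + D)/3 = -(D + L)/3 = -D/3 - L/3)
M = 1 (M = -3 + 4 = 1)
W = -8/27 (W = -(-1/3*3 - 1/3*1)**2/6 = -(-1 - 1/3)**2/6 = -(-4/3)**2/6 = -1/6*16/9 = -8/27 ≈ -0.29630)
Z(K) = -1576/27 (Z(K) = -56 + 8*(1*(-8/27)) = -56 + 8*(-8/27) = -56 - 64/27 = -1576/27)
Z(3**4) - 10191 = -1576/27 - 10191 = -276733/27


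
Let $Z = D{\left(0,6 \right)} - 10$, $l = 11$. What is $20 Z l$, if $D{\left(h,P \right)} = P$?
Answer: $-880$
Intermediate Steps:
$Z = -4$ ($Z = 6 - 10 = -4$)
$20 Z l = 20 \left(-4\right) 11 = \left(-80\right) 11 = -880$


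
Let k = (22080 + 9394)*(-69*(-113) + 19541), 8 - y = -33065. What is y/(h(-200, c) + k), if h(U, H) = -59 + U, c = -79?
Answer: 33073/860435953 ≈ 3.8437e-5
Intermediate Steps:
y = 33073 (y = 8 - 1*(-33065) = 8 + 33065 = 33073)
k = 860436212 (k = 31474*(7797 + 19541) = 31474*27338 = 860436212)
y/(h(-200, c) + k) = 33073/((-59 - 200) + 860436212) = 33073/(-259 + 860436212) = 33073/860435953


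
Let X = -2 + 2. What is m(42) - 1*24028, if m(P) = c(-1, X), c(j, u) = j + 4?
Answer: -24025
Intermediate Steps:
X = 0
c(j, u) = 4 + j
m(P) = 3 (m(P) = 4 - 1 = 3)
m(42) - 1*24028 = 3 - 1*24028 = 3 - 24028 = -24025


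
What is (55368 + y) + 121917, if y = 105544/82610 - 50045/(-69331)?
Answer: 507699786211432/2863716955 ≈ 1.7729e+5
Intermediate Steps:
y = 5725844257/2863716955 (y = 105544*(1/82610) - 50045*(-1/69331) = 52772/41305 + 50045/69331 = 5725844257/2863716955 ≈ 1.9994)
(55368 + y) + 121917 = (55368 + 5725844257/2863716955) + 121917 = 158564006208697/2863716955 + 121917 = 507699786211432/2863716955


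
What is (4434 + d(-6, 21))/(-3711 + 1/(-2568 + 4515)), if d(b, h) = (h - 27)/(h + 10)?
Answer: -806058/674653 ≈ -1.1948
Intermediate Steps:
d(b, h) = (-27 + h)/(10 + h)
(4434 + d(-6, 21))/(-3711 + 1/(-2568 + 4515)) = (4434 + (-27 + 21)/(10 + 21))/(-3711 + 1/(-2568 + 4515)) = (4434 - 6/31)/(-3711 + 1/1947) = (4434 + (1/31)*(-6))/(-3711 + 1/1947) = (4434 - 6/31)/(-7225316/1947) = (137448/31)*(-1947/7225316) = -806058/674653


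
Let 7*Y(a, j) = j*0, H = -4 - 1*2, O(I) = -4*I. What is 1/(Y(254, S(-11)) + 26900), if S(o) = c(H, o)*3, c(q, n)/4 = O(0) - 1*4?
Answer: 1/26900 ≈ 3.7175e-5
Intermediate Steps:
H = -6 (H = -4 - 2 = -6)
c(q, n) = -16 (c(q, n) = 4*(-4*0 - 1*4) = 4*(0 - 4) = 4*(-4) = -16)
S(o) = -48 (S(o) = -16*3 = -48)
Y(a, j) = 0 (Y(a, j) = (j*0)/7 = (⅐)*0 = 0)
1/(Y(254, S(-11)) + 26900) = 1/(0 + 26900) = 1/26900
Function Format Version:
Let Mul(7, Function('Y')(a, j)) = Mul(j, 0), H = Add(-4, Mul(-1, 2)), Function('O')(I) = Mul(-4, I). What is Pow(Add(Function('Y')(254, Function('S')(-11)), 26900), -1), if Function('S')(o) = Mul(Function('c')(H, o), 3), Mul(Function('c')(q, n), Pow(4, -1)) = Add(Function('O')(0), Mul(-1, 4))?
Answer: Rational(1, 26900) ≈ 3.7175e-5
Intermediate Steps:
H = -6 (H = Add(-4, -2) = -6)
Function('c')(q, n) = -16 (Function('c')(q, n) = Mul(4, Add(Mul(-4, 0), Mul(-1, 4))) = Mul(4, Add(0, -4)) = Mul(4, -4) = -16)
Function('S')(o) = -48 (Function('S')(o) = Mul(-16, 3) = -48)
Function('Y')(a, j) = 0 (Function('Y')(a, j) = Mul(Rational(1, 7), Mul(j, 0)) = Mul(Rational(1, 7), 0) = 0)
Pow(Add(Function('Y')(254, Function('S')(-11)), 26900), -1) = Pow(Add(0, 26900), -1) = Pow(26900, -1) = Rational(1, 26900)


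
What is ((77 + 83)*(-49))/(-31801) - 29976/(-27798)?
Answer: 3983684/3006817 ≈ 1.3249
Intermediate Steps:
((77 + 83)*(-49))/(-31801) - 29976/(-27798) = (160*(-49))*(-1/31801) - 29976*(-1/27798) = -7840*(-1/31801) + 4996/4633 = 160/649 + 4996/4633 = 3983684/3006817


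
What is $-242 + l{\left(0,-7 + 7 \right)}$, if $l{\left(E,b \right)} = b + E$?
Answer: $-242$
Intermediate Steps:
$l{\left(E,b \right)} = E + b$
$-242 + l{\left(0,-7 + 7 \right)} = -242 + \left(0 + \left(-7 + 7\right)\right) = -242 + \left(0 + 0\right) = -242 + 0 = -242$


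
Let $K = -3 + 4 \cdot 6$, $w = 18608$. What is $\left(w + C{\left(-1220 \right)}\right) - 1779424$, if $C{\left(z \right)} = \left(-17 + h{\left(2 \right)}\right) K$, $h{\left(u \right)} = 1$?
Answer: $-1761152$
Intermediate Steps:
$K = 21$ ($K = -3 + 24 = 21$)
$C{\left(z \right)} = -336$ ($C{\left(z \right)} = \left(-17 + 1\right) 21 = \left(-16\right) 21 = -336$)
$\left(w + C{\left(-1220 \right)}\right) - 1779424 = \left(18608 - 336\right) - 1779424 = 18272 - 1779424 = -1761152$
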